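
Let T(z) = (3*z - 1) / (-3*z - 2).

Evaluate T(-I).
-7/13 + 9*I/13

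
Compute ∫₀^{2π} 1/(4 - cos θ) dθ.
Call the integral J. The integrand is 2π-periodic and we integrate over a full period, so shifting θ does not change the value (θ → θ + π flips the sign of the trig term). Hence
  J = ∫₀^{2π} dθ/(4 + cos θ).
Put z = e^{iθ}: then cos θ = (z + 1/z)/2, dθ = dz/(iz), and z runs once counterclockwise around |z| = 1:
  J = ∮_{|z|=1} 1/(4 + (z + 1/z)/2) · dz/(iz) = (2/i) ∮_{|z|=1} dz/(z^2 + 8*z + 1).
The roots of z^2 + 8*z + 1 are z = (-4 ± sqrt(4^2 - 1^2)), with sqrt(15) = sqrt(15); their product is 1, so only z₊ = -4 + sqrt(15) lies inside the unit circle (z₋ = -4 - sqrt(15) lies outside).
z₊ is a simple zero of q(z) = z^2 + 8*z + 1, so Res(1/q, z₊) = 1/q'(z₊) with q'(z) = 2*z + 8; and q'(z₊) = (z₊ - z₋) = 2*sqrt(15).
Therefore J = (2/i) · 2πi · 1/(2*sqrt(15)) = 2*pi/(sqrt(15)) = 2*sqrt(15)*pi/15

Final answer: 2*sqrt(15)*pi/15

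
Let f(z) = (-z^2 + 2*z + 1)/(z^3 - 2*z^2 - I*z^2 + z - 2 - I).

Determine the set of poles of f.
{-I, I, 2 + I}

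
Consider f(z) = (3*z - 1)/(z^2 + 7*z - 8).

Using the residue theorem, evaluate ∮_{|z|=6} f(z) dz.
4*I*pi/9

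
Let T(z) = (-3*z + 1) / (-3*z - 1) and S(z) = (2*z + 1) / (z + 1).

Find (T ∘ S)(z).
(5*z + 2)/(7*z + 4)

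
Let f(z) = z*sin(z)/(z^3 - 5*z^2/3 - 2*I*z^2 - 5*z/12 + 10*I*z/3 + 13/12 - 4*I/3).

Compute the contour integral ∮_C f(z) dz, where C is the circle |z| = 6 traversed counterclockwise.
pi*(-192/145 - 216*I/145)*sin(1) + pi*(-18/145 + 132*I/145)*sin(1/3 - 3*I/2) + pi*(6/5 + 12*I/5)*sin(1 + I/2)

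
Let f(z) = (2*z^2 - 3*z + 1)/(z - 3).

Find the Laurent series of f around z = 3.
10/(z - 3) + 9 + 2*(z - 3)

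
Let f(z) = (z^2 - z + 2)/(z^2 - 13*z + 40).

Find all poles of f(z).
{5, 8}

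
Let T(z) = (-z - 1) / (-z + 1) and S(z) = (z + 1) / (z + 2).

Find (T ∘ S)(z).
(T ∘ S)(z) = T(S(z)) = ((-1)*S(z) + (-1))/((-1)*S(z) + (1)). Multiply numerator and denominator by z + 2:
  numerator:   (-1)*(z + 1) + (-1)*(z + 2) = -2*z - 3
  denominator: (-1)*(z + 1) + (1)*(z + 2) = 1
(T ∘ S)(z) = -2*z - 3

Final answer: -2*z - 3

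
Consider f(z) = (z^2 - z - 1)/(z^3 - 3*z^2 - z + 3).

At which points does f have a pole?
The singularities of f are the zeros of the denominator. Factoring,
  z^3 - 3*z^2 - z + 3 = (z - 3)*(z + 1)*(z - 1)
so the candidates are z = 3, z = -1, z = 1.

Check the numerator P(z) = z^2 - z - 1 at each one:
  P(3) = 5 ≠ 0, so z = 3 is a (simple) pole.
  P(-1) = 1 ≠ 0, so z = -1 is a (simple) pole.
  P(1) = -1 ≠ 0, so z = 1 is a (simple) pole.

Poles of f: {-1, 1, 3}

Final answer: {-1, 1, 3}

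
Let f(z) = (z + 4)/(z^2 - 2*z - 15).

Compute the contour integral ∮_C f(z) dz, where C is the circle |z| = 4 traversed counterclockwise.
-I*pi/4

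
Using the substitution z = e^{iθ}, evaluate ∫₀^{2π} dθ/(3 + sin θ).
sqrt(2)*pi/2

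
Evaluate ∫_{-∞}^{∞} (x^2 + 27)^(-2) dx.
Let f(z) = (z^2 + 27)^(-2). The denominator has no real zeros and deg Q - deg P = 4 ≥ 2, so the integral of f over the upper semicircle |z| = R tends to 0 as R → ∞. Closing the contour in the upper half-plane,
  ∫_{-∞}^{∞} f(x) dx = 2πi · Σ Res(f, z_k)  over the poles with Im z_k > 0.

Zeros of the denominator: z^2 + 27 = 0 gives z = ±3*sqrt(3)*I.
Upper half-plane: z = 3*sqrt(3)*I (a pole of order 2).

Write f(z) = g(z)/(z - 3*sqrt(3)*I)^2 with g(z) = (z + 3*sqrt(3)*I)^(-2). For a double pole, Res(f, z₀) = g'(z₀):
  g'(z) = -2/(z + 3*sqrt(3)*I)^3
  Res(f, 3*sqrt(3)*I) = g'(3*sqrt(3)*I) = -sqrt(3)*I/972

∫_{-∞}^{∞} f(x) dx = 2πi · (-sqrt(3)*I/972) = sqrt(3)*pi/486

Final answer: sqrt(3)*pi/486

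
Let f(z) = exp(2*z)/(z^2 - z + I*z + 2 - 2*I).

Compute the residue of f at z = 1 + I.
(1/10 - 3*I/10)*exp(2 + 2*I)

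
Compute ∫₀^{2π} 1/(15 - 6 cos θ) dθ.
Call the integral J. The integrand is 2π-periodic and we integrate over a full period, so shifting θ does not change the value (θ → θ + π flips the sign of the trig term). Hence
  J = ∫₀^{2π} dθ/(15 + 6 cos θ).
Put z = e^{iθ}: then cos θ = (z + 1/z)/2, dθ = dz/(iz), and z runs once counterclockwise around |z| = 1:
  J = ∮_{|z|=1} 1/(15 + 6*(z + 1/z)/2) · dz/(iz) = (2/i) ∮_{|z|=1} dz/(6*z^2 + 30*z + 6).
The roots of 6*z^2 + 30*z + 6 are z = (-15 ± sqrt(15^2 - 6^2))/6, with sqrt(189) = 3*sqrt(21); their product is 1, so only z₊ = -5/2 + sqrt(21)/2 lies inside the unit circle (z₋ = -5/2 - sqrt(21)/2 lies outside).
z₊ is a simple zero of q(z) = 6*z^2 + 30*z + 6, so Res(1/q, z₊) = 1/q'(z₊) with q'(z) = 12*z + 30; and q'(z₊) = 6*(z₊ - z₋) = 6*sqrt(21).
Therefore J = (2/i) · 2πi · 1/(6*sqrt(21)) = 2*pi/(3*sqrt(21)) = 2*sqrt(21)*pi/63

Final answer: 2*sqrt(21)*pi/63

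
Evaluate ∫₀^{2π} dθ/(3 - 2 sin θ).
2*sqrt(5)*pi/5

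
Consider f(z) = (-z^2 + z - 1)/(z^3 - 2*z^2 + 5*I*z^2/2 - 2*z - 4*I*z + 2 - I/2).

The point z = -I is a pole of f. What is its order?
Factor the denominator:
  z^3 - 2*z^2 + 5*I*z^2/2 - 2*z - 4*I*z + 2 - I/2 = (z + I)^2*(z - 2 + I/2)

The numerator P(z) = -z^2 + z - 1 has P(-I) = -I ≠ 0, so no factor of (z + I) cancels.
Near z = -I we can therefore write f(z) = g(z)/(z + I)^2 with g analytic at -I and g(-I) ≠ 0 (g is the numerator divided by the remaining denominator factors).

Hence z = -I is a pole of order 2.

Final answer: 2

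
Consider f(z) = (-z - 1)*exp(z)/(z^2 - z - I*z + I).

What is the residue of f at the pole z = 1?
Write f(z) = P(z)/Q(z) with P(z) = (-z - 1)*exp(z) and Q(z) = z^2 - z - I*z + I.
The denominator factors as Q(z) = (z - 1)*(z - I), so z = 1 is a simple zero of Q and P is analytic there; z = 1 is therefore a simple pole and
  Res(f, z₀) = P(z₀)/Q'(z₀).

Q'(z) = 2*z - 1 - I, so Q'(1) = 1 - I.
P(1) = -2*exp(1).

Res(f, 1) = (-2*exp(1))/(1 - I) = exp(1)*(-1 - I)

Final answer: exp(1)*(-1 - I)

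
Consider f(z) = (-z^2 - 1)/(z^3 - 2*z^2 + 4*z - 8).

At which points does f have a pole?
The singularities of f are the zeros of the denominator. Factoring,
  z^3 - 2*z^2 + 4*z - 8 = (z - 2*I)*(z + 2*I)*(z - 2)
so the candidates are z = 2*I, z = -2*I, z = 2.

Check the numerator P(z) = -z^2 - 1 at each one:
  P(2*I) = 3 ≠ 0, so z = 2*I is a (simple) pole.
  P(-2*I) = 3 ≠ 0, so z = -2*I is a (simple) pole.
  P(2) = -5 ≠ 0, so z = 2 is a (simple) pole.

Poles of f: {-2*I, 2*I, 2}

Final answer: {-2*I, 2*I, 2}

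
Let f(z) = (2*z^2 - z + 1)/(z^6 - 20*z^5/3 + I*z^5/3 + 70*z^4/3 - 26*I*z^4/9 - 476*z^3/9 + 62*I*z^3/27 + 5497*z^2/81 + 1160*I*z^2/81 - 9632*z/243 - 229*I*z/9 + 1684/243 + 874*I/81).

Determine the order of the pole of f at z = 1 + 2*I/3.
4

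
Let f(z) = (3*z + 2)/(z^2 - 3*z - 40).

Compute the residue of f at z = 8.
2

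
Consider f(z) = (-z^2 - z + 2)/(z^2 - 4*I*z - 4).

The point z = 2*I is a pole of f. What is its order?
Factor the denominator:
  z^2 - 4*I*z - 4 = (z - 2*I)^2

The numerator P(z) = -z^2 - z + 2 has P(2*I) = 6 - 2*I ≠ 0, so no factor of (z - 2*I) cancels.
Near z = 2*I we can therefore write f(z) = g(z)/(z - 2*I)^2 with g analytic at 2*I and g(2*I) ≠ 0 (g is just the numerator).

Hence z = 2*I is a pole of order 2.

Final answer: 2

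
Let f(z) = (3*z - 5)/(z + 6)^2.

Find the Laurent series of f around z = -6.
Put w = z - (-6), i.e. z = w - 6. The denominator is w^2, so it suffices to rewrite the numerator in powers of w.

P(z) = 3*z - 5
P(w - 6) = -23 + 3*w

Dividing each term by w^2:
  f = -23/w^2 + 3/w

Substituting back w = z + 6:
  f(z) = -23/(z + 6)^2 + 3/(z + 6)

The series is finite because the numerator is a polynomial; the negative powers form the principal part, and the coefficient of 1/(z + 6) gives Res(f, -6) = 3.

Final answer: -23/(z + 6)^2 + 3/(z + 6)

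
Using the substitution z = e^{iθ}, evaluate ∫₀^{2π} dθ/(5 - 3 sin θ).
Call the integral J. The integrand is 2π-periodic and we integrate over a full period, so shifting θ does not change the value (θ → θ + π/2 turns sin θ into cos θ; θ → θ + π flips the sign of the trig term). Hence
  J = ∫₀^{2π} dθ/(5 + 3 cos θ).
Put z = e^{iθ}: then cos θ = (z + 1/z)/2, dθ = dz/(iz), and z runs once counterclockwise around |z| = 1:
  J = ∮_{|z|=1} 1/(5 + 3*(z + 1/z)/2) · dz/(iz) = (2/i) ∮_{|z|=1} dz/(3*z^2 + 10*z + 3).
The roots of 3*z^2 + 10*z + 3 are z = (-5 ± sqrt(5^2 - 3^2))/3, with sqrt(16) = 4; their product is 1, so only z₊ = -1/3 lies inside the unit circle (z₋ = -3 lies outside).
z₊ is a simple zero of q(z) = 3*z^2 + 10*z + 3, so Res(1/q, z₊) = 1/q'(z₊) with q'(z) = 6*z + 10; and q'(z₊) = 3*(z₊ - z₋) = 8.
Therefore J = (2/i) · 2πi · 1/(8) = 2*pi/(4) = pi/2

Final answer: pi/2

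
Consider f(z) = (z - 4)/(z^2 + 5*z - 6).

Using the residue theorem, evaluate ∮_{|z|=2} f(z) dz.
-6*I*pi/7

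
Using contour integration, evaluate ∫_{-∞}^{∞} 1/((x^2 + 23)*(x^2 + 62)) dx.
pi*(-23*sqrt(62) + 62*sqrt(23))/55614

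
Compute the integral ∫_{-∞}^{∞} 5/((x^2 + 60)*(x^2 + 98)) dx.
Let f(z) = 5/((z^2 + 60)*(z^2 + 98)). The denominator has no real zeros and deg Q - deg P = 4 ≥ 2, so the integral of f over the upper semicircle |z| = R tends to 0 as R → ∞. Closing the contour in the upper half-plane,
  ∫_{-∞}^{∞} f(x) dx = 2πi · Σ Res(f, z_k)  over the poles with Im z_k > 0.

Zeros of the denominator: z^2 + 98 = 0 gives z = ±7*sqrt(2)*I; z^2 + 60 = 0 gives z = ±2*sqrt(15)*I.
Upper half-plane: z = 2*sqrt(15)*I, z = 7*sqrt(2)*I (simple).

Each pole is a simple zero of Q(z) = z^4 + 158*z^2 + 5880, so Res(f, z₀) = P(z₀)/Q'(z₀) with P(z) = 5, Q'(z) = 4*z^3 + 316*z:
  Res(f, 2*sqrt(15)*I) = (5)/(152*sqrt(15)*I) = -sqrt(15)*I/456
  Res(f, 7*sqrt(2)*I) = (5)/(-532*sqrt(2)*I) = 5*sqrt(2)*I/1064

Sum of residues: I*(-7*sqrt(15) + 15*sqrt(2))/3192
∫_{-∞}^{∞} f(x) dx = 2πi · (I*(-7*sqrt(15) + 15*sqrt(2))/3192) = pi*(-15*sqrt(2) + 7*sqrt(15))/1596

Final answer: pi*(-15*sqrt(2) + 7*sqrt(15))/1596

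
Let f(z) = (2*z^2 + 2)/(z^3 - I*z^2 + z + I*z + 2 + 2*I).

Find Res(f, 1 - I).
Write f(z) = P(z)/Q(z) with P(z) = 2*z^2 + 2 and Q(z) = z^3 - I*z^2 + z + I*z + 2 + 2*I.
The denominator factors as Q(z) = (z - 2*I)*(z + 1)*(z - 1 + I), so z = 1 - I is a simple zero of Q and P is analytic there; z = 1 - I is therefore a simple pole and
  Res(f, z₀) = P(z₀)/Q'(z₀).

Q'(z) = 3*z^2 - 2*I*z + 1 + I, so Q'(1 - I) = -1 - 7*I.
P(1 - I) = 2 - 4*I.

Res(f, 1 - I) = (2 - 4*I)/(-1 - 7*I) = 13/25 + 9*I/25

Final answer: 13/25 + 9*I/25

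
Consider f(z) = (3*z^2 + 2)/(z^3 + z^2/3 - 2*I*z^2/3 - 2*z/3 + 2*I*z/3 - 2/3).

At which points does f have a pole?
The singularities of f are the zeros of the denominator. Factoring,
  z^3 + z^2/3 - 2*I*z^2/3 - 2*z/3 + 2*I*z/3 - 2/3 = (z + 1/3 + I/3)*(z - 1)*(z + 1 - I)
so the candidates are z = -1/3 - I/3, z = 1, z = -1 + I.

Check the numerator P(z) = 3*z^2 + 2 at each one:
  P(-1/3 - I/3) = 2 + 2*I/3 ≠ 0, so z = -1/3 - I/3 is a (simple) pole.
  P(1) = 5 ≠ 0, so z = 1 is a (simple) pole.
  P(-1 + I) = 2 - 6*I ≠ 0, so z = -1 + I is a (simple) pole.

Poles of f: {-1 + I, -1/3 - I/3, 1}

Final answer: {-1 + I, -1/3 - I/3, 1}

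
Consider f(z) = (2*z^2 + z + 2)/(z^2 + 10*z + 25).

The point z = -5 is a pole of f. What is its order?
2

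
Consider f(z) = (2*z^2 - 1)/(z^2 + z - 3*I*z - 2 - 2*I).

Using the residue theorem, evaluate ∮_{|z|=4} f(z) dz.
By the residue theorem, ∮_C f(z) dz = 2πi · (sum of the residues of f at the poles inside |z| = 4).

The denominator factors as (z - 2*I)*(z + 1 - I), so the singularities of f are simple poles at z = 2*I, z = -1 + I.
  |2*I|² = 4 < 16 = 4², so this pole is inside the contour.
  |-1 + I|² = 2 < 16 = 4², so this pole is inside the contour.

With P(z) = 2*z^2 - 1 and Q(z) = z^2 + z - 3*I*z - 2 - 2*I, each pole is simple, so Res(f, z₀) = P(z₀)/Q'(z₀) with Q'(z) = 2*z + 1 - 3*I.
  Res(f, 2*I) = P(2*I)/Q'(2*I) = (-9)/(1 + I) = -9/2 + 9*I/2
  Res(f, -1 + I) = P(-1 + I)/Q'(-1 + I) = (-1 - 4*I)/(-1 - I) = 5/2 + 3*I/2

Sum of residues inside C: -2 + 6*I
∮_C f(z) dz = 2πi · (-2 + 6*I) = pi*(-12 - 4*I)

Final answer: pi*(-12 - 4*I)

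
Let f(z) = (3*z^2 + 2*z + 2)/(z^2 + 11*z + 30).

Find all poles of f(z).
The singularities of f are the zeros of the denominator. Factoring,
  z^2 + 11*z + 30 = (z + 6)*(z + 5)
so the candidates are z = -6, z = -5.

Check the numerator P(z) = 3*z^2 + 2*z + 2 at each one:
  P(-6) = 98 ≠ 0, so z = -6 is a (simple) pole.
  P(-5) = 67 ≠ 0, so z = -5 is a (simple) pole.

Poles of f: {-6, -5}

Final answer: {-6, -5}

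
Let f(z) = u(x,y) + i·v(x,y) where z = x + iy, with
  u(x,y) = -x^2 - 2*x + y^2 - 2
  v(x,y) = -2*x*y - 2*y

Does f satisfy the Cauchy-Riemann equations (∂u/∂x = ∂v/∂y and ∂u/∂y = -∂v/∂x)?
∂u/∂x = -2*x - 2
∂v/∂y = -2*x - 2
∂u/∂y = 2*y
∂v/∂x = -2*y
∂u/∂x = ∂v/∂y and ∂u/∂y = -∂v/∂x hold identically; f is analytic.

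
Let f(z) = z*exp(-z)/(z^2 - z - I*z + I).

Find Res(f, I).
Write f(z) = P(z)/Q(z) with P(z) = z*exp(-z) and Q(z) = z^2 - z - I*z + I.
The denominator factors as Q(z) = (z - 1)*(z - I), so z = I is a simple zero of Q and P is analytic there; z = I is therefore a simple pole and
  Res(f, z₀) = P(z₀)/Q'(z₀).

Q'(z) = 2*z - 1 - I, so Q'(I) = -1 + I.
P(I) = I*exp(-I).

Res(f, I) = (I*exp(-I))/(-1 + I) = (1/2 - I/2)*exp(-I)

Final answer: (1/2 - I/2)*exp(-I)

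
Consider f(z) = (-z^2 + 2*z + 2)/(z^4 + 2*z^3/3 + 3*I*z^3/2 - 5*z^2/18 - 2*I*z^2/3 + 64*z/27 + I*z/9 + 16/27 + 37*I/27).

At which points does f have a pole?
The singularities of f are the zeros of the denominator. Factoring,
  z^4 + 2*z^3/3 + 3*I*z^3/2 - 5*z^2/18 - 2*I*z^2/3 + 64*z/27 + I*z/9 + 16/27 + 37*I/27 = (z + 1 + I)*(z - 2/3 - I)*(z + 2/3 + I/2)*(z - 1/3 + I)
so the candidates are z = -1 - I, z = 2/3 + I, z = -2/3 - I/2, z = 1/3 - I.

Check the numerator P(z) = -z^2 + 2*z + 2 at each one:
  P(-1 - I) = -4*I ≠ 0, so z = -1 - I is a (simple) pole.
  P(2/3 + I) = 35/9 + 2*I/3 ≠ 0, so z = 2/3 + I is a (simple) pole.
  P(-2/3 - I/2) = 17/36 - 5*I/3 ≠ 0, so z = -2/3 - I/2 is a (simple) pole.
  P(1/3 - I) = 32/9 - 4*I/3 ≠ 0, so z = 1/3 - I is a (simple) pole.

Poles of f: {-1 - I, -2/3 - I/2, 1/3 - I, 2/3 + I}

Final answer: {-1 - I, -2/3 - I/2, 1/3 - I, 2/3 + I}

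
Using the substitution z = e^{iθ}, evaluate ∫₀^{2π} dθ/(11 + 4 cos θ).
Let J = ∫₀^{2π} dθ/(11 + 4 cos θ).
Put z = e^{iθ}: then cos θ = (z + 1/z)/2, dθ = dz/(iz), and z runs once counterclockwise around |z| = 1:
  J = ∮_{|z|=1} 1/(11 + 4*(z + 1/z)/2) · dz/(iz) = (2/i) ∮_{|z|=1} dz/(4*z^2 + 22*z + 4).
The roots of 4*z^2 + 22*z + 4 are z = (-11 ± sqrt(11^2 - 4^2))/4, with sqrt(105) = sqrt(105); their product is 1, so only z₊ = -11/4 + sqrt(105)/4 lies inside the unit circle (z₋ = -11/4 - sqrt(105)/4 lies outside).
z₊ is a simple zero of q(z) = 4*z^2 + 22*z + 4, so Res(1/q, z₊) = 1/q'(z₊) with q'(z) = 8*z + 22; and q'(z₊) = 4*(z₊ - z₋) = 2*sqrt(105).
Therefore J = (2/i) · 2πi · 1/(2*sqrt(105)) = 2*pi/(sqrt(105)) = 2*sqrt(105)*pi/105

Final answer: 2*sqrt(105)*pi/105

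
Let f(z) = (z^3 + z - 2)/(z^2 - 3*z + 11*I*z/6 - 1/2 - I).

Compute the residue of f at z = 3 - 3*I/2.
9837/1492 - 3846*I/373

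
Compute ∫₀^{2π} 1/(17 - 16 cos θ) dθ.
2*sqrt(33)*pi/33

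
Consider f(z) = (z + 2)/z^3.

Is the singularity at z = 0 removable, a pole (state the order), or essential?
pole of order 3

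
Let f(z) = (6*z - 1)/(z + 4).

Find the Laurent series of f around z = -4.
Put w = z - (-4), i.e. z = w - 4. The denominator is w, so it suffices to rewrite the numerator in powers of w.

P(z) = 6*z - 1
P(w - 4) = -25 + 6*w

Dividing each term by w:
  f = -25/w + 6

Substituting back w = z + 4:
  f(z) = -25/(z + 4) + 6

The series is finite because the numerator is a polynomial; the negative powers form the principal part, and the coefficient of 1/(z + 4) gives Res(f, -4) = -25.

Final answer: -25/(z + 4) + 6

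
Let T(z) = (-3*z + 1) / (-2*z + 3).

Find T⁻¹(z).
Set w = T(z) = (-3*z + 1) / (-2*z + 3) and solve for z:
  w*(-2*z + 3) = -3*z + 1
  3*w + z*(3 - 2*w) - 1 = 0
  z*(3 - 2*w) = 1 - 3*w
  z = (3*w - 1)/(2*w - 3)
Renaming the variable, T⁻¹(z) = (3*z - 1)/(2*z - 3).
(Check: ad - bc = -7 ≠ 0, so T is invertible.)

Final answer: (3*z - 1)/(2*z - 3)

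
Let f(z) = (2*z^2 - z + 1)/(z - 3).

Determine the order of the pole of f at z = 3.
Factor the denominator:
  z - 3 = (z - 3)

The numerator P(z) = 2*z^2 - z + 1 has P(3) = 16 ≠ 0, so no factor of (z - 3) cancels.
Near z = 3 we can therefore write f(z) = g(z)/(z - 3) with g analytic at 3 and g(3) ≠ 0 (g is just the numerator).

Hence z = 3 is a pole of order 1.

Final answer: 1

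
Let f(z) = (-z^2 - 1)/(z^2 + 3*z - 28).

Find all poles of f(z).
The singularities of f are the zeros of the denominator. Factoring,
  z^2 + 3*z - 28 = (z - 4)*(z + 7)
so the candidates are z = 4, z = -7.

Check the numerator P(z) = -z^2 - 1 at each one:
  P(4) = -17 ≠ 0, so z = 4 is a (simple) pole.
  P(-7) = -50 ≠ 0, so z = -7 is a (simple) pole.

Poles of f: {-7, 4}

Final answer: {-7, 4}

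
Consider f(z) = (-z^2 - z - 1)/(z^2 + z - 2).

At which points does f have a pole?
{-2, 1}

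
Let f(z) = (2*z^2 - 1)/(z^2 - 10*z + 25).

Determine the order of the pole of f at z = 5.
Factor the denominator:
  z^2 - 10*z + 25 = (z - 5)^2

The numerator P(z) = 2*z^2 - 1 has P(5) = 49 ≠ 0, so no factor of (z - 5) cancels.
Near z = 5 we can therefore write f(z) = g(z)/(z - 5)^2 with g analytic at 5 and g(5) ≠ 0 (g is just the numerator).

Hence z = 5 is a pole of order 2.

Final answer: 2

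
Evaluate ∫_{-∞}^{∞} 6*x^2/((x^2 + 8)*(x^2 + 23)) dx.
Let f(z) = 6*z^2/((z^2 + 8)*(z^2 + 23)). The denominator has no real zeros and deg Q - deg P = 2 ≥ 2, so the integral of f over the upper semicircle |z| = R tends to 0 as R → ∞. Closing the contour in the upper half-plane,
  ∫_{-∞}^{∞} f(x) dx = 2πi · Σ Res(f, z_k)  over the poles with Im z_k > 0.

Zeros of the denominator: z^2 + 8 = 0 gives z = ±2*sqrt(2)*I; z^2 + 23 = 0 gives z = ±sqrt(23)*I.
Upper half-plane: z = 2*sqrt(2)*I, z = sqrt(23)*I (simple).

Each pole is a simple zero of Q(z) = z^4 + 31*z^2 + 184, so Res(f, z₀) = P(z₀)/Q'(z₀) with P(z) = 6*z^2, Q'(z) = 4*z^3 + 62*z:
  Res(f, 2*sqrt(2)*I) = (-48)/(60*sqrt(2)*I) = 2*sqrt(2)*I/5
  Res(f, sqrt(23)*I) = (-138)/(-30*sqrt(23)*I) = -sqrt(23)*I/5

Sum of residues: I*(-sqrt(23) + 2*sqrt(2))/5
∫_{-∞}^{∞} f(x) dx = 2πi · (I*(-sqrt(23) + 2*sqrt(2))/5) = 2*pi*(-2*sqrt(2) + sqrt(23))/5

Final answer: 2*pi*(-2*sqrt(2) + sqrt(23))/5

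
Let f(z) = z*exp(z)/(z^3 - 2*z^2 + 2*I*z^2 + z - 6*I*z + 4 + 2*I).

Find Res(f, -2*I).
Write f(z) = P(z)/Q(z) with P(z) = z*exp(z) and Q(z) = z^3 - 2*z^2 + 2*I*z^2 + z - 6*I*z + 4 + 2*I.
The denominator factors as Q(z) = (z + I)*(z + 2*I)*(z - 2 - I), so z = -2*I is a simple zero of Q and P is analytic there; z = -2*I is therefore a simple pole and
  Res(f, z₀) = P(z₀)/Q'(z₀).

Q'(z) = 3*z^2 - 4*z + 4*I*z + 1 - 6*I, so Q'(-2*I) = -3 + 2*I.
P(-2*I) = -2*I*exp(-2*I).

Res(f, -2*I) = (-2*I*exp(-2*I))/(-3 + 2*I) = (-4/13 + 6*I/13)*exp(-2*I)

Final answer: (-4/13 + 6*I/13)*exp(-2*I)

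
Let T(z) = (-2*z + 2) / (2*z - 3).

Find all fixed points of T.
T(z) = z means -2*z + 2 = z*(2*z - 3), i.e.
  2*z^2 - z - 2 = 0.
Discriminant: (-1)^2 - 4*(2)*(-2) = 17, so the roots are real.
  z = (1 ± sqrt(17))/(2*(2))
Fixed points: {1/4 - sqrt(17)/4, 1/4 + sqrt(17)/4}

Final answer: {1/4 - sqrt(17)/4, 1/4 + sqrt(17)/4}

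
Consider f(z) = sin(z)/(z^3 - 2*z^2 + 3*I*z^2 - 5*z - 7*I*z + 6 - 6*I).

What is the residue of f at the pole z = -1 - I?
Write f(z) = P(z)/Q(z) with P(z) = sin(z) and Q(z) = z^3 - 2*z^2 + 3*I*z^2 - 5*z - 7*I*z + 6 - 6*I.
The denominator factors as Q(z) = (z - 3)*(z + 2*I)*(z + 1 + I), so z = -1 - I is a simple zero of Q and P is analytic there; z = -1 - I is therefore a simple pole and
  Res(f, z₀) = P(z₀)/Q'(z₀).

Q'(z) = 3*z^2 - 4*z + 6*I*z - 5 - 7*I, so Q'(-1 - I) = 5 - 3*I.
P(-1 - I) = -sin(1 + I).

Res(f, -1 - I) = (-sin(1 + I))/(5 - 3*I) = (-5/34 - 3*I/34)*sin(1 + I)

Final answer: (-5/34 - 3*I/34)*sin(1 + I)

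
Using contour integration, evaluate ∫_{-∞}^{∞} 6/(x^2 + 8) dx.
Let f(z) = 6/(z^2 + 8). The denominator has no real zeros and deg Q - deg P = 2 ≥ 2, so the integral of f over the upper semicircle |z| = R tends to 0 as R → ∞. Closing the contour in the upper half-plane,
  ∫_{-∞}^{∞} f(x) dx = 2πi · Σ Res(f, z_k)  over the poles with Im z_k > 0.

Zeros of the denominator: z^2 + 8 = 0 gives z = ±2*sqrt(2)*I.
Upper half-plane: z = 2*sqrt(2)*I (simple).

Each pole is a simple zero of Q(z) = z^2 + 8, so Res(f, z₀) = P(z₀)/Q'(z₀) with P(z) = 6, Q'(z) = 2*z:
  Res(f, 2*sqrt(2)*I) = (6)/(4*sqrt(2)*I) = -3*sqrt(2)*I/4

∫_{-∞}^{∞} f(x) dx = 2πi · (-3*sqrt(2)*I/4) = 3*sqrt(2)*pi/2

Final answer: 3*sqrt(2)*pi/2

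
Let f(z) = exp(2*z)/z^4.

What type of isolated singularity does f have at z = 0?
pole of order 4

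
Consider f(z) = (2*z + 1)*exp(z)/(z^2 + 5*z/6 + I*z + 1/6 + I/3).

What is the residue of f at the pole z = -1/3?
Write f(z) = P(z)/Q(z) with P(z) = (2*z + 1)*exp(z) and Q(z) = z^2 + 5*z/6 + I*z + 1/6 + I/3.
The denominator factors as Q(z) = (z + 1/3)*(z + 1/2 + I), so z = -1/3 is a simple zero of Q and P is analytic there; z = -1/3 is therefore a simple pole and
  Res(f, z₀) = P(z₀)/Q'(z₀).

Q'(z) = 2*z + 5/6 + I, so Q'(-1/3) = 1/6 + I.
P(-1/3) = exp(-1/3)/3.

Res(f, -1/3) = (exp(-1/3)/3)/(1/6 + I) = (2/37 - 12*I/37)*exp(-1/3)

Final answer: (2/37 - 12*I/37)*exp(-1/3)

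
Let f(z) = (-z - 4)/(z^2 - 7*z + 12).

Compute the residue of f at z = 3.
7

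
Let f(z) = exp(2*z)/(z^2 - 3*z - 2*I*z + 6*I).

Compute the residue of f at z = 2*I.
Write f(z) = P(z)/Q(z) with P(z) = exp(2*z) and Q(z) = z^2 - 3*z - 2*I*z + 6*I.
The denominator factors as Q(z) = (z - 2*I)*(z - 3), so z = 2*I is a simple zero of Q and P is analytic there; z = 2*I is therefore a simple pole and
  Res(f, z₀) = P(z₀)/Q'(z₀).

Q'(z) = 2*z - 3 - 2*I, so Q'(2*I) = -3 + 2*I.
P(2*I) = exp(4*I).

Res(f, 2*I) = (exp(4*I))/(-3 + 2*I) = (-3/13 - 2*I/13)*exp(4*I)

Final answer: (-3/13 - 2*I/13)*exp(4*I)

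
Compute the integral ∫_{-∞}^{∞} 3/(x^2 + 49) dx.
Let f(z) = 3/(z^2 + 49). The denominator has no real zeros and deg Q - deg P = 2 ≥ 2, so the integral of f over the upper semicircle |z| = R tends to 0 as R → ∞. Closing the contour in the upper half-plane,
  ∫_{-∞}^{∞} f(x) dx = 2πi · Σ Res(f, z_k)  over the poles with Im z_k > 0.

Zeros of the denominator: z^2 + 49 = 0 gives z = ±7*I.
Upper half-plane: z = 7*I (simple).

Each pole is a simple zero of Q(z) = z^2 + 49, so Res(f, z₀) = P(z₀)/Q'(z₀) with P(z) = 3, Q'(z) = 2*z:
  Res(f, 7*I) = (3)/(14*I) = -3*I/14

∫_{-∞}^{∞} f(x) dx = 2πi · (-3*I/14) = 3*pi/7

Final answer: 3*pi/7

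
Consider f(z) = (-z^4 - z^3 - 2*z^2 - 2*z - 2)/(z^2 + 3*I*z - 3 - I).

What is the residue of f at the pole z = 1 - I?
Write f(z) = P(z)/Q(z) with P(z) = -z^4 - z^3 - 2*z^2 - 2*z - 2 and Q(z) = z^2 + 3*I*z - 3 - I.
The denominator factors as Q(z) = (z + 1 + 2*I)*(z - 1 + I), so z = 1 - I is a simple zero of Q and P is analytic there; z = 1 - I is therefore a simple pole and
  Res(f, z₀) = P(z₀)/Q'(z₀).

Q'(z) = 2*z + 3*I, so Q'(1 - I) = 2 + I.
P(1 - I) = 2 + 8*I.

Res(f, 1 - I) = (2 + 8*I)/(2 + I) = 12/5 + 14*I/5

Final answer: 12/5 + 14*I/5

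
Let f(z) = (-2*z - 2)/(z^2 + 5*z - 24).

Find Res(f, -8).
Write f(z) = P(z)/Q(z) with P(z) = -2*z - 2 and Q(z) = z^2 + 5*z - 24.
The denominator factors as Q(z) = (z + 8)*(z - 3), so z = -8 is a simple zero of Q and P is analytic there; z = -8 is therefore a simple pole and
  Res(f, z₀) = P(z₀)/Q'(z₀).

Q'(z) = 2*z + 5, so Q'(-8) = -11.
P(-8) = 14.

Res(f, -8) = (14)/(-11) = -14/11

Final answer: -14/11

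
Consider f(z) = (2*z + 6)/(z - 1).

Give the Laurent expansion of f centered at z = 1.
Put w = z - (1), i.e. z = w + 1. The denominator is w, so it suffices to rewrite the numerator in powers of w.

P(z) = 2*z + 6
P(w + 1) = 8 + 2*w

Dividing each term by w:
  f = 8/w + 2

Substituting back w = z - 1:
  f(z) = 8/(z - 1) + 2

The series is finite because the numerator is a polynomial; the negative powers form the principal part, and the coefficient of 1/(z - 1) gives Res(f, 1) = 8.

Final answer: 8/(z - 1) + 2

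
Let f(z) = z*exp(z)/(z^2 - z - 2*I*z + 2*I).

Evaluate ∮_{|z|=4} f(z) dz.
pi*(4/5 + 8*I/5)*exp(2*I) + exp(1)*pi*(-4/5 + 2*I/5)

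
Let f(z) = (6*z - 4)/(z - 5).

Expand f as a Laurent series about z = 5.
26/(z - 5) + 6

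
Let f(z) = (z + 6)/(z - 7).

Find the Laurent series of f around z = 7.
Put w = z - (7), i.e. z = w + 7. The denominator is w, so it suffices to rewrite the numerator in powers of w.

P(z) = z + 6
P(w + 7) = 13 + w

Dividing each term by w:
  f = 13/w + 1

Substituting back w = z - 7:
  f(z) = 13/(z - 7) + 1

The series is finite because the numerator is a polynomial; the negative powers form the principal part, and the coefficient of 1/(z - 7) gives Res(f, 7) = 13.

Final answer: 13/(z - 7) + 1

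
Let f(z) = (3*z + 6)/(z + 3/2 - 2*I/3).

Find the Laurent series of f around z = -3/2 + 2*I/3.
(3/2 + 2*I)/(z + 3/2 - 2*I/3) + 3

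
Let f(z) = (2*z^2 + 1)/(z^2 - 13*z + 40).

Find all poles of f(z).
{5, 8}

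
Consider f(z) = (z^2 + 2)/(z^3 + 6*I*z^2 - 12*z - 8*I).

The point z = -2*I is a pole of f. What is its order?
Factor the denominator:
  z^3 + 6*I*z^2 - 12*z - 8*I = (z + 2*I)^3

The numerator P(z) = z^2 + 2 has P(-2*I) = -2 ≠ 0, so no factor of (z + 2*I) cancels.
Near z = -2*I we can therefore write f(z) = g(z)/(z + 2*I)^3 with g analytic at -2*I and g(-2*I) ≠ 0 (g is just the numerator).

Hence z = -2*I is a pole of order 3.

Final answer: 3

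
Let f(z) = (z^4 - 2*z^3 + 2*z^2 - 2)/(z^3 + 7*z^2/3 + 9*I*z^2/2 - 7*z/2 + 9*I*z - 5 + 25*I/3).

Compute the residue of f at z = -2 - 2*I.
Write f(z) = P(z)/Q(z) with P(z) = z^4 - 2*z^3 + 2*z^2 - 2 and Q(z) = z^3 + 7*z^2/3 + 9*I*z^2/2 - 7*z/2 + 9*I*z - 5 + 25*I/3.
The denominator factors as Q(z) = (z + 2 + 2*I)*(z + 1 - I/2)*(z - 2/3 + 3*I), so z = -2 - 2*I is a simple zero of Q and P is analytic there; z = -2 - 2*I is therefore a simple pole and
  Res(f, z₀) = P(z₀)/Q'(z₀).

Q'(z) = 3*z^2 + 14*z/3 + 9*I*z - 7/2 + 9*I, so Q'(-2 - 2*I) = 31/6 + 17*I/3.
P(-2 - 2*I) = -98 + 48*I.

Res(f, -2 - 2*I) = (-98 + 48*I)/(31/6 + 17*I/3) = -8436/2117 + 28920*I/2117

Final answer: -8436/2117 + 28920*I/2117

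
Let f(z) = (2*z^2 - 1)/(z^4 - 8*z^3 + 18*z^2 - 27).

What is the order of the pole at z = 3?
Factor the denominator:
  z^4 - 8*z^3 + 18*z^2 - 27 = (z - 3)^3*(z + 1)

The numerator P(z) = 2*z^2 - 1 has P(3) = 17 ≠ 0, so no factor of (z - 3) cancels.
Near z = 3 we can therefore write f(z) = g(z)/(z - 3)^3 with g analytic at 3 and g(3) ≠ 0 (g is the numerator divided by the remaining denominator factors).

Hence z = 3 is a pole of order 3.

Final answer: 3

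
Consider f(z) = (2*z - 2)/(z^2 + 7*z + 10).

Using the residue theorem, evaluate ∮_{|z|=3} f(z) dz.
By the residue theorem, ∮_C f(z) dz = 2πi · (sum of the residues of f at the poles inside |z| = 3).

The denominator factors as (z + 5)*(z + 2), so the singularities of f are simple poles at z = -5, z = -2.
  |-5|² = 25 > 9 = 3², so this pole is outside the contour.
  |-2|² = 4 < 9 = 3², so this pole is inside the contour.

With P(z) = 2*z - 2 and Q(z) = z^2 + 7*z + 10, each pole is simple, so Res(f, z₀) = P(z₀)/Q'(z₀) with Q'(z) = 2*z + 7.
  Res(f, -2) = P(-2)/Q'(-2) = (-6)/(3) = -2

∮_C f(z) dz = 2πi · (-2) = -4*I*pi

Final answer: -4*I*pi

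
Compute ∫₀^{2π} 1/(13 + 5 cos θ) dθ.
pi/6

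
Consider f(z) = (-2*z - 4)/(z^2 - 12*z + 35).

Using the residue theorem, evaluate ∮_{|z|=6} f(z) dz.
By the residue theorem, ∮_C f(z) dz = 2πi · (sum of the residues of f at the poles inside |z| = 6).

The denominator factors as (z - 7)*(z - 5), so the singularities of f are simple poles at z = 7, z = 5.
  |7|² = 49 > 36 = 6², so this pole is outside the contour.
  |5|² = 25 < 36 = 6², so this pole is inside the contour.

With P(z) = -2*z - 4 and Q(z) = z^2 - 12*z + 35, each pole is simple, so Res(f, z₀) = P(z₀)/Q'(z₀) with Q'(z) = 2*z - 12.
  Res(f, 5) = P(5)/Q'(5) = (-14)/(-2) = 7

∮_C f(z) dz = 2πi · (7) = 14*I*pi

Final answer: 14*I*pi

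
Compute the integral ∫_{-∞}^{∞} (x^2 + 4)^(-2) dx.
Let f(z) = (z^2 + 4)^(-2). The denominator has no real zeros and deg Q - deg P = 4 ≥ 2, so the integral of f over the upper semicircle |z| = R tends to 0 as R → ∞. Closing the contour in the upper half-plane,
  ∫_{-∞}^{∞} f(x) dx = 2πi · Σ Res(f, z_k)  over the poles with Im z_k > 0.

Zeros of the denominator: z^2 + 4 = 0 gives z = ±2*I.
Upper half-plane: z = 2*I (a pole of order 2).

Write f(z) = g(z)/(z - 2*I)^2 with g(z) = (z + 2*I)^(-2). For a double pole, Res(f, z₀) = g'(z₀):
  g'(z) = -2/(z + 2*I)^3
  Res(f, 2*I) = g'(2*I) = -I/32

∫_{-∞}^{∞} f(x) dx = 2πi · (-I/32) = pi/16

Final answer: pi/16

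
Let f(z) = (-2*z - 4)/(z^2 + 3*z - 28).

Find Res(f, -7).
Write f(z) = P(z)/Q(z) with P(z) = -2*z - 4 and Q(z) = z^2 + 3*z - 28.
The denominator factors as Q(z) = (z + 7)*(z - 4), so z = -7 is a simple zero of Q and P is analytic there; z = -7 is therefore a simple pole and
  Res(f, z₀) = P(z₀)/Q'(z₀).

Q'(z) = 2*z + 3, so Q'(-7) = -11.
P(-7) = 10.

Res(f, -7) = (10)/(-11) = -10/11

Final answer: -10/11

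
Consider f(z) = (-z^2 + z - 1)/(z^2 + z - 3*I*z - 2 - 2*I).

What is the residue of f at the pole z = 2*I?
Write f(z) = P(z)/Q(z) with P(z) = -z^2 + z - 1 and Q(z) = z^2 + z - 3*I*z - 2 - 2*I.
The denominator factors as Q(z) = (z + 1 - I)*(z - 2*I), so z = 2*I is a simple zero of Q and P is analytic there; z = 2*I is therefore a simple pole and
  Res(f, z₀) = P(z₀)/Q'(z₀).

Q'(z) = 2*z + 1 - 3*I, so Q'(2*I) = 1 + I.
P(2*I) = 3 + 2*I.

Res(f, 2*I) = (3 + 2*I)/(1 + I) = 5/2 - I/2

Final answer: 5/2 - I/2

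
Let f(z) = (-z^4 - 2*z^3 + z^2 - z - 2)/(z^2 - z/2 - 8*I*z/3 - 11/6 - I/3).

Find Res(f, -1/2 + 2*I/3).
Write f(z) = P(z)/Q(z) with P(z) = -z^4 - 2*z^3 + z^2 - z - 2 and Q(z) = z^2 - z/2 - 8*I*z/3 - 11/6 - I/3.
The denominator factors as Q(z) = (z - 1 - 2*I)*(z + 1/2 - 2*I/3), so z = -1/2 + 2*I/3 is a simple zero of Q and P is analytic there; z = -1/2 + 2*I/3 is therefore a simple pole and
  Res(f, z₀) = P(z₀)/Q'(z₀).

Q'(z) = 2*z - 1/2 - 8*I/3, so Q'(-1/2 + 2*I/3) = -3/2 - 4*I/3.
P(-1/2 + 2*I/3) = -3073/1296 - 2*I.

Res(f, -1/2 + 2*I/3) = (-3073/1296 - 2*I)/(-3/2 - 4*I/3) = 5377/3480 - 157*I/3915

Final answer: 5377/3480 - 157*I/3915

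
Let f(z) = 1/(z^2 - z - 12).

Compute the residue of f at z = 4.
Write f(z) = P(z)/Q(z) with P(z) = 1 and Q(z) = z^2 - z - 12.
The denominator factors as Q(z) = (z + 3)*(z - 4), so z = 4 is a simple zero of Q and P is analytic there; z = 4 is therefore a simple pole and
  Res(f, z₀) = P(z₀)/Q'(z₀).

Q'(z) = 2*z - 1, so Q'(4) = 7.
P(4) = 1.

Res(f, 4) = (1)/(7) = 1/7

Final answer: 1/7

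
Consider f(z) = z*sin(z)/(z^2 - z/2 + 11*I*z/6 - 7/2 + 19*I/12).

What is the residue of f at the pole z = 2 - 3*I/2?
(9/14 - 3*I/14)*sin(2 - 3*I/2)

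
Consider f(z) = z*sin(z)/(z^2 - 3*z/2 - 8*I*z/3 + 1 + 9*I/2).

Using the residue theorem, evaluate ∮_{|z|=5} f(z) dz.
By the residue theorem, ∮_C f(z) dz = 2πi · (sum of the residues of f at the poles inside |z| = 5).

The denominator factors as (z - 3*I)*(z - 3/2 + I/3), so the singularities of f are simple poles at z = 3*I, z = 3/2 - I/3.
  |3*I|² = 9 < 25 = 5², so this pole is inside the contour.
  |3/2 - I/3|² = 85/36 < 25 = 5², so this pole is inside the contour.

With P(z) = z*sin(z) and Q(z) = z^2 - 3*z/2 - 8*I*z/3 + 1 + 9*I/2, each pole is simple, so Res(f, z₀) = P(z₀)/Q'(z₀) with Q'(z) = 2*z - 3/2 - 8*I/3.
  Res(f, 3*I) = P(3*I)/Q'(3*I) = (-3*sinh(3))/(-3/2 + 10*I/3) = (162/481 + 360*I/481)*sinh(3)
  Res(f, 3/2 - I/3) = P(3/2 - I/3)/Q'(3/2 - I/3) = ((3/2 - I/3)*sin(3/2 - I/3))/(3/2 - 10*I/3) = (121/481 + 162*I/481)*sin(3/2 - I/3)

Sum of residues inside C: (121/481 + 162*I/481)*sin(3/2 - I/3) + (162/481 + 360*I/481)*sinh(3)
∮_C f(z) dz = 2πi · ((121/481 + 162*I/481)*sin(3/2 - I/3) + (162/481 + 360*I/481)*sinh(3)) = pi*(-324/481 + 242*I/481)*sin(3/2 - I/3) + pi*(-720/481 + 324*I/481)*sinh(3)

Final answer: pi*(-324/481 + 242*I/481)*sin(3/2 - I/3) + pi*(-720/481 + 324*I/481)*sinh(3)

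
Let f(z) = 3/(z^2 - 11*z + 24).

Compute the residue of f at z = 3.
Write f(z) = P(z)/Q(z) with P(z) = 3 and Q(z) = z^2 - 11*z + 24.
The denominator factors as Q(z) = (z - 8)*(z - 3), so z = 3 is a simple zero of Q and P is analytic there; z = 3 is therefore a simple pole and
  Res(f, z₀) = P(z₀)/Q'(z₀).

Q'(z) = 2*z - 11, so Q'(3) = -5.
P(3) = 3.

Res(f, 3) = (3)/(-5) = -3/5

Final answer: -3/5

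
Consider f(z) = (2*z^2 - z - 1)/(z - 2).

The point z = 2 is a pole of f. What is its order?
Factor the denominator:
  z - 2 = (z - 2)

The numerator P(z) = 2*z^2 - z - 1 has P(2) = 5 ≠ 0, so no factor of (z - 2) cancels.
Near z = 2 we can therefore write f(z) = g(z)/(z - 2) with g analytic at 2 and g(2) ≠ 0 (g is just the numerator).

Hence z = 2 is a pole of order 1.

Final answer: 1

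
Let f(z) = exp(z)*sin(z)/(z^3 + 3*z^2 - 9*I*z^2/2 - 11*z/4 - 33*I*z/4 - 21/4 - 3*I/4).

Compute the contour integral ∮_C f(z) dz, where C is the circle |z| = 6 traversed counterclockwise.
By the residue theorem, ∮_C f(z) dz = 2πi · (sum of the residues of f at the poles inside |z| = 6).

The denominator factors as (z + 3/2 - I/2)*(z - I)*(z + 3/2 - 3*I), so the singularities of f are simple poles at z = -3/2 + I/2, z = I, z = -3/2 + 3*I.
  |-3/2 + I/2|² = 5/2 < 36 = 6², so this pole is inside the contour.
  |I|² = 1 < 36 = 6², so this pole is inside the contour.
  |-3/2 + 3*I|² = 45/4 < 36 = 6², so this pole is inside the contour.

With P(z) = exp(z)*sin(z) and Q(z) = z^3 + 3*z^2 - 9*I*z^2/2 - 11*z/4 - 33*I*z/4 - 21/4 - 3*I/4, each pole is simple, so Res(f, z₀) = P(z₀)/Q'(z₀) with Q'(z) = 3*z^2 + 6*z - 9*I*z - 11/4 - 33*I/4.
  Res(f, -3/2 + I/2) = P(-3/2 + I/2)/Q'(-3/2 + I/2) = (-exp(-3/2 + I/2)*sin(3/2 - I/2))/(-5/4 + 15*I/4) = (2/25 + 6*I/25)*exp(-3/2 + I/2)*sin(3/2 - I/2)
  Res(f, I) = P(I)/Q'(I) = (I*exp(I)*sinh(1))/(13/4 - 9*I/4) = (-18/125 + 26*I/125)*exp(I)*sinh(1)
  Res(f, -3/2 + 3*I) = P(-3/2 + 3*I)/Q'(-3/2 + 3*I) = (-exp(-3/2 + 3*I)*sin(3/2 - 3*I))/(-5 - 15*I/4) = (16/125 - 12*I/125)*exp(-3/2 + 3*I)*sin(3/2 - 3*I)

Sum of residues inside C: (-18/125 + 26*I/125)*exp(I)*sinh(1) + (2/25 + 6*I/25)*exp(-3/2 + I/2)*sin(3/2 - I/2) + (16/125 - 12*I/125)*exp(-3/2 + 3*I)*sin(3/2 - 3*I)
∮_C f(z) dz = 2πi · ((-18/125 + 26*I/125)*exp(I)*sinh(1) + (2/25 + 6*I/25)*exp(-3/2 + I/2)*sin(3/2 - I/2) + (16/125 - 12*I/125)*exp(-3/2 + 3*I)*sin(3/2 - 3*I)) = pi*(-52/125 - 36*I/125)*exp(I)*sinh(1) + pi*(24/125 + 32*I/125)*exp(-3/2 + 3*I)*sin(3/2 - 3*I) + pi*(-12/25 + 4*I/25)*exp(-3/2 + I/2)*sin(3/2 - I/2)

Final answer: pi*(-52/125 - 36*I/125)*exp(I)*sinh(1) + pi*(24/125 + 32*I/125)*exp(-3/2 + 3*I)*sin(3/2 - 3*I) + pi*(-12/25 + 4*I/25)*exp(-3/2 + I/2)*sin(3/2 - I/2)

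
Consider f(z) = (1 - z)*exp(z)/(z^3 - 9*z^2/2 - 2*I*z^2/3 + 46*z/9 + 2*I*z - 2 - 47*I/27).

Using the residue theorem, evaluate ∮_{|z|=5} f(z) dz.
By the residue theorem, ∮_C f(z) dz = 2πi · (sum of the residues of f at the poles inside |z| = 5).

The denominator factors as (z - 1/2 - 2*I/3)*(z - 1 + I/3)*(z - 3 - I/3), so the singularities of f are simple poles at z = 1/2 + 2*I/3, z = 1 - I/3, z = 3 + I/3.
  |1/2 + 2*I/3|² = 25/36 < 25 = 5², so this pole is inside the contour.
  |1 - I/3|² = 10/9 < 25 = 5², so this pole is inside the contour.
  |3 + I/3|² = 82/9 < 25 = 5², so this pole is inside the contour.

With P(z) = (1 - z)*exp(z) and Q(z) = z^3 - 9*z^2/2 - 2*I*z^2/3 + 46*z/9 + 2*I*z - 2 - 47*I/27, each pole is simple, so Res(f, z₀) = P(z₀)/Q'(z₀) with Q'(z) = 3*z^2 - 9*z - 4*I*z/3 + 46/9 + 2*I.
  Res(f, 1/2 + 2*I/3) = P(1/2 + 2*I/3)/Q'(1/2 + 2*I/3) = ((1/2 - 2*I/3)*exp(1/2 + 2*I/3))/(11/12 - 8*I/3) = (322/1145 + 104*I/1145)*exp(1/2 + 2*I/3)
  Res(f, 1 - I/3) = P(1 - I/3)/Q'(1 - I/3) = (I*exp(1 - I/3)/3)/(-5/3 + 5*I/3) = (1/10 - I/10)*exp(1 - I/3)
  Res(f, 3 + I/3) = P(3 + I/3)/Q'(3 + I/3) = ((-2 - I/3)*exp(3 + I/3))/(47/9 + I) = (-873/2290 + 21*I/2290)*exp(3 + I/3)

Sum of residues inside C: (-873/2290 + 21*I/2290)*exp(3 + I/3) + (1/10 - I/10)*exp(1 - I/3) + (322/1145 + 104*I/1145)*exp(1/2 + 2*I/3)
∮_C f(z) dz = 2πi · ((-873/2290 + 21*I/2290)*exp(3 + I/3) + (1/10 - I/10)*exp(1 - I/3) + (322/1145 + 104*I/1145)*exp(1/2 + 2*I/3)) = pi*(-21/1145 - 873*I/1145)*exp(3 + I/3) + pi*(1/5 + I/5)*exp(1 - I/3) + pi*(-208/1145 + 644*I/1145)*exp(1/2 + 2*I/3)

Final answer: pi*(-21/1145 - 873*I/1145)*exp(3 + I/3) + pi*(1/5 + I/5)*exp(1 - I/3) + pi*(-208/1145 + 644*I/1145)*exp(1/2 + 2*I/3)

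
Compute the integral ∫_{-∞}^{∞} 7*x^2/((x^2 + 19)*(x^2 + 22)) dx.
Let f(z) = 7*z^2/((z^2 + 19)*(z^2 + 22)). The denominator has no real zeros and deg Q - deg P = 2 ≥ 2, so the integral of f over the upper semicircle |z| = R tends to 0 as R → ∞. Closing the contour in the upper half-plane,
  ∫_{-∞}^{∞} f(x) dx = 2πi · Σ Res(f, z_k)  over the poles with Im z_k > 0.

Zeros of the denominator: z^2 + 22 = 0 gives z = ±sqrt(22)*I; z^2 + 19 = 0 gives z = ±sqrt(19)*I.
Upper half-plane: z = sqrt(19)*I, z = sqrt(22)*I (simple).

Each pole is a simple zero of Q(z) = z^4 + 41*z^2 + 418, so Res(f, z₀) = P(z₀)/Q'(z₀) with P(z) = 7*z^2, Q'(z) = 4*z^3 + 82*z:
  Res(f, sqrt(19)*I) = (-133)/(6*sqrt(19)*I) = 7*sqrt(19)*I/6
  Res(f, sqrt(22)*I) = (-154)/(-6*sqrt(22)*I) = -7*sqrt(22)*I/6

Sum of residues: 7*I*(-sqrt(22) + sqrt(19))/6
∫_{-∞}^{∞} f(x) dx = 2πi · (7*I*(-sqrt(22) + sqrt(19))/6) = 7*pi*(-sqrt(19) + sqrt(22))/3

Final answer: 7*pi*(-sqrt(19) + sqrt(22))/3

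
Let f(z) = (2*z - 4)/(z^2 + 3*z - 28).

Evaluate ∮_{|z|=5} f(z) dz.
By the residue theorem, ∮_C f(z) dz = 2πi · (sum of the residues of f at the poles inside |z| = 5).

The denominator factors as (z - 4)*(z + 7), so the singularities of f are simple poles at z = 4, z = -7.
  |4|² = 16 < 25 = 5², so this pole is inside the contour.
  |-7|² = 49 > 25 = 5², so this pole is outside the contour.

With P(z) = 2*z - 4 and Q(z) = z^2 + 3*z - 28, each pole is simple, so Res(f, z₀) = P(z₀)/Q'(z₀) with Q'(z) = 2*z + 3.
  Res(f, 4) = P(4)/Q'(4) = (4)/(11) = 4/11

∮_C f(z) dz = 2πi · (4/11) = 8*I*pi/11

Final answer: 8*I*pi/11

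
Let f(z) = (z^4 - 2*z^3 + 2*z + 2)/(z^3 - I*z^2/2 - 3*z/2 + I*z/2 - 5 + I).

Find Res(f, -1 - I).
Write f(z) = P(z)/Q(z) with P(z) = z^4 - 2*z^3 + 2*z + 2 and Q(z) = z^3 - I*z^2/2 - 3*z/2 + I*z/2 - 5 + I.
The denominator factors as Q(z) = (z - 2)*(z + 1 + I)*(z + 1 - 3*I/2), so z = -1 - I is a simple zero of Q and P is analytic there; z = -1 - I is therefore a simple pole and
  Res(f, z₀) = P(z₀)/Q'(z₀).

Q'(z) = 3*z^2 - I*z - 3/2 + I/2, so Q'(-1 - I) = -5/2 + 15*I/2.
P(-1 - I) = -8 + 2*I.

Res(f, -1 - I) = (-8 + 2*I)/(-5/2 + 15*I/2) = 14/25 + 22*I/25

Final answer: 14/25 + 22*I/25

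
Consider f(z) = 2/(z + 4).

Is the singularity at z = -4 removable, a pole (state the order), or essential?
Write f(z) = g(z)/(z + 4) with g(z) = 2.
g is entire and g(-4) = 2 ≠ 0, so no factor of (z + 4) cancels: the Laurent expansion of f about z = -4 starts at the power -1, i.e. lim_{z→z₀} (z - z₀) f(z) = 2 is finite and nonzero.
So z = -4 is a pole of order 1.

Final answer: pole of order 1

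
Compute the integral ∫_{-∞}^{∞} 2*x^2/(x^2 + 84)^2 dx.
Let f(z) = 2*z^2/(z^2 + 84)^2. The denominator has no real zeros and deg Q - deg P = 2 ≥ 2, so the integral of f over the upper semicircle |z| = R tends to 0 as R → ∞. Closing the contour in the upper half-plane,
  ∫_{-∞}^{∞} f(x) dx = 2πi · Σ Res(f, z_k)  over the poles with Im z_k > 0.

Zeros of the denominator: z^2 + 84 = 0 gives z = ±2*sqrt(21)*I.
Upper half-plane: z = 2*sqrt(21)*I (a pole of order 2).

Write f(z) = g(z)/(z - 2*sqrt(21)*I)^2 with g(z) = 2*z^2/(z + 2*sqrt(21)*I)^2. For a double pole, Res(f, z₀) = g'(z₀):
  g'(z) = 8*sqrt(21)*I*z/(z + 2*sqrt(21)*I)^3
  Res(f, 2*sqrt(21)*I) = g'(2*sqrt(21)*I) = -sqrt(21)*I/84

∫_{-∞}^{∞} f(x) dx = 2πi · (-sqrt(21)*I/84) = sqrt(21)*pi/42

Final answer: sqrt(21)*pi/42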